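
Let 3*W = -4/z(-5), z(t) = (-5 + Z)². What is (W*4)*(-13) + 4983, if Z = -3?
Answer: 59809/12 ≈ 4984.1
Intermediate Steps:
z(t) = 64 (z(t) = (-5 - 3)² = (-8)² = 64)
W = -1/48 (W = (-4/64)/3 = (-4*1/64)/3 = (⅓)*(-1/16) = -1/48 ≈ -0.020833)
(W*4)*(-13) + 4983 = -1/48*4*(-13) + 4983 = -1/12*(-13) + 4983 = 13/12 + 4983 = 59809/12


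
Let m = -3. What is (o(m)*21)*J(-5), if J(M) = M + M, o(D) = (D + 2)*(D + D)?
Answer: -1260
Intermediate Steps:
o(D) = 2*D*(2 + D) (o(D) = (2 + D)*(2*D) = 2*D*(2 + D))
J(M) = 2*M
(o(m)*21)*J(-5) = ((2*(-3)*(2 - 3))*21)*(2*(-5)) = ((2*(-3)*(-1))*21)*(-10) = (6*21)*(-10) = 126*(-10) = -1260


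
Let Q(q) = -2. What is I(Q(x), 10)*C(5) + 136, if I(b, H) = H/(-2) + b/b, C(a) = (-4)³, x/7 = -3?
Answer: 392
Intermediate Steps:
x = -21 (x = 7*(-3) = -21)
C(a) = -64
I(b, H) = 1 - H/2 (I(b, H) = H*(-½) + 1 = -H/2 + 1 = 1 - H/2)
I(Q(x), 10)*C(5) + 136 = (1 - ½*10)*(-64) + 136 = (1 - 5)*(-64) + 136 = -4*(-64) + 136 = 256 + 136 = 392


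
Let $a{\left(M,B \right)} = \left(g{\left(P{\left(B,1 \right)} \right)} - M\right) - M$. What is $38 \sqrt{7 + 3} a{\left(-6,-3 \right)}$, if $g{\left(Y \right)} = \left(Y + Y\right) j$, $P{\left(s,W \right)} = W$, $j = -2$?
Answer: $304 \sqrt{10} \approx 961.33$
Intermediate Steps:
$g{\left(Y \right)} = - 4 Y$ ($g{\left(Y \right)} = \left(Y + Y\right) \left(-2\right) = 2 Y \left(-2\right) = - 4 Y$)
$a{\left(M,B \right)} = -4 - 2 M$ ($a{\left(M,B \right)} = \left(\left(-4\right) 1 - M\right) - M = \left(-4 - M\right) - M = -4 - 2 M$)
$38 \sqrt{7 + 3} a{\left(-6,-3 \right)} = 38 \sqrt{7 + 3} \left(-4 - -12\right) = 38 \sqrt{10} \left(-4 + 12\right) = 38 \sqrt{10} \cdot 8 = 304 \sqrt{10}$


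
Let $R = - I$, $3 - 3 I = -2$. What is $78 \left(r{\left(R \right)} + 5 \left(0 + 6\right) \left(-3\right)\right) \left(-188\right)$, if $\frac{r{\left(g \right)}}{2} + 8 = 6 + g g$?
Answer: $\frac{3890848}{3} \approx 1.297 \cdot 10^{6}$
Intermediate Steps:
$I = \frac{5}{3}$ ($I = 1 - - \frac{2}{3} = 1 + \frac{2}{3} = \frac{5}{3} \approx 1.6667$)
$R = - \frac{5}{3}$ ($R = \left(-1\right) \frac{5}{3} = - \frac{5}{3} \approx -1.6667$)
$r{\left(g \right)} = -4 + 2 g^{2}$ ($r{\left(g \right)} = -16 + 2 \left(6 + g g\right) = -16 + 2 \left(6 + g^{2}\right) = -16 + \left(12 + 2 g^{2}\right) = -4 + 2 g^{2}$)
$78 \left(r{\left(R \right)} + 5 \left(0 + 6\right) \left(-3\right)\right) \left(-188\right) = 78 \left(\left(-4 + 2 \left(- \frac{5}{3}\right)^{2}\right) + 5 \left(0 + 6\right) \left(-3\right)\right) \left(-188\right) = 78 \left(\left(-4 + 2 \cdot \frac{25}{9}\right) + 5 \cdot 6 \left(-3\right)\right) \left(-188\right) = 78 \left(\left(-4 + \frac{50}{9}\right) + 30 \left(-3\right)\right) \left(-188\right) = 78 \left(\frac{14}{9} - 90\right) \left(-188\right) = 78 \left(- \frac{796}{9}\right) \left(-188\right) = \left(- \frac{20696}{3}\right) \left(-188\right) = \frac{3890848}{3}$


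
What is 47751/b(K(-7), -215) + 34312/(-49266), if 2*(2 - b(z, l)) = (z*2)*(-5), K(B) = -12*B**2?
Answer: -1226654711/72371754 ≈ -16.949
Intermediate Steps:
b(z, l) = 2 + 5*z (b(z, l) = 2 - z*2*(-5)/2 = 2 - 2*z*(-5)/2 = 2 - (-5)*z = 2 + 5*z)
47751/b(K(-7), -215) + 34312/(-49266) = 47751/(2 + 5*(-12*(-7)**2)) + 34312/(-49266) = 47751/(2 + 5*(-12*49)) + 34312*(-1/49266) = 47751/(2 + 5*(-588)) - 17156/24633 = 47751/(2 - 2940) - 17156/24633 = 47751/(-2938) - 17156/24633 = 47751*(-1/2938) - 17156/24633 = -47751/2938 - 17156/24633 = -1226654711/72371754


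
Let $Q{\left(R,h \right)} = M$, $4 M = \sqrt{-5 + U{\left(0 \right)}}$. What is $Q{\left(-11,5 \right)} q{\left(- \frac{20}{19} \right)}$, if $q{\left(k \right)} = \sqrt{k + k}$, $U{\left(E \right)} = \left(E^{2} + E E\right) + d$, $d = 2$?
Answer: $- \frac{\sqrt{570}}{38} \approx -0.62828$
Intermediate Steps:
$U{\left(E \right)} = 2 + 2 E^{2}$ ($U{\left(E \right)} = \left(E^{2} + E E\right) + 2 = \left(E^{2} + E^{2}\right) + 2 = 2 E^{2} + 2 = 2 + 2 E^{2}$)
$M = \frac{i \sqrt{3}}{4}$ ($M = \frac{\sqrt{-5 + \left(2 + 2 \cdot 0^{2}\right)}}{4} = \frac{\sqrt{-5 + \left(2 + 2 \cdot 0\right)}}{4} = \frac{\sqrt{-5 + \left(2 + 0\right)}}{4} = \frac{\sqrt{-5 + 2}}{4} = \frac{\sqrt{-3}}{4} = \frac{i \sqrt{3}}{4} \approx 0.43301 i$)
$q{\left(k \right)} = \sqrt{2} \sqrt{k}$ ($q{\left(k \right)} = \sqrt{2 k} = \sqrt{2} \sqrt{k}$)
$Q{\left(R,h \right)} = \frac{i \sqrt{3}}{4}$
$Q{\left(-11,5 \right)} q{\left(- \frac{20}{19} \right)} = \frac{i \sqrt{3}}{4} \sqrt{2} \sqrt{- \frac{20}{19}} = \frac{i \sqrt{3}}{4} \sqrt{2} \frac{2 i \sqrt{95}}{19} = \frac{i \sqrt{3}}{4} \frac{2 i \sqrt{190}}{19} = - \frac{\sqrt{570}}{38}$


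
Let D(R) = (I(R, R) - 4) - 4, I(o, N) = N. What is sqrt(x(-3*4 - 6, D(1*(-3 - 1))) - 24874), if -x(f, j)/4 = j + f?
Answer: I*sqrt(24754) ≈ 157.33*I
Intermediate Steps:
D(R) = -8 + R (D(R) = (R - 4) - 4 = (-4 + R) - 4 = -8 + R)
x(f, j) = -4*f - 4*j (x(f, j) = -4*(j + f) = -4*(f + j) = -4*f - 4*j)
sqrt(x(-3*4 - 6, D(1*(-3 - 1))) - 24874) = sqrt((-4*(-3*4 - 6) - 4*(-8 + 1*(-3 - 1))) - 24874) = sqrt((-4*(-12 - 6) - 4*(-8 + 1*(-4))) - 24874) = sqrt((-4*(-18) - 4*(-8 - 4)) - 24874) = sqrt((72 - 4*(-12)) - 24874) = sqrt((72 + 48) - 24874) = sqrt(120 - 24874) = sqrt(-24754) = I*sqrt(24754)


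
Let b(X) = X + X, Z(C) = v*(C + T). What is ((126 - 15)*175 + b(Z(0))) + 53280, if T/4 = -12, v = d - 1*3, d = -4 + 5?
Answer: 72897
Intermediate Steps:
d = 1
v = -2 (v = 1 - 1*3 = 1 - 3 = -2)
T = -48 (T = 4*(-12) = -48)
Z(C) = 96 - 2*C (Z(C) = -2*(C - 48) = -2*(-48 + C) = 96 - 2*C)
b(X) = 2*X
((126 - 15)*175 + b(Z(0))) + 53280 = ((126 - 15)*175 + 2*(96 - 2*0)) + 53280 = (111*175 + 2*(96 + 0)) + 53280 = (19425 + 2*96) + 53280 = (19425 + 192) + 53280 = 19617 + 53280 = 72897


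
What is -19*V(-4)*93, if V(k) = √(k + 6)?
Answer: -1767*√2 ≈ -2498.9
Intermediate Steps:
V(k) = √(6 + k)
-19*V(-4)*93 = -19*√(6 - 4)*93 = -19*√2*93 = -1767*√2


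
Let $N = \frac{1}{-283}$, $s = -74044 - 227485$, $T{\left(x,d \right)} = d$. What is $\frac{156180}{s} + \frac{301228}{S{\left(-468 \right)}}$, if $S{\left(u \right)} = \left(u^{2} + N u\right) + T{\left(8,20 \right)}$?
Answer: $\frac{4005753739649}{4672939646920} \approx 0.85722$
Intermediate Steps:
$s = -301529$
$N = - \frac{1}{283} \approx -0.0035336$
$S{\left(u \right)} = 20 + u^{2} - \frac{u}{283}$ ($S{\left(u \right)} = \left(u^{2} - \frac{u}{283}\right) + 20 = 20 + u^{2} - \frac{u}{283}$)
$\frac{156180}{s} + \frac{301228}{S{\left(-468 \right)}} = \frac{156180}{-301529} + \frac{301228}{20 + \left(-468\right)^{2} - - \frac{468}{283}} = 156180 \left(- \frac{1}{301529}\right) + \frac{301228}{20 + 219024 + \frac{468}{283}} = - \frac{156180}{301529} + \frac{301228}{\frac{61989920}{283}} = - \frac{156180}{301529} + 301228 \cdot \frac{283}{61989920} = - \frac{156180}{301529} + \frac{21311881}{15497480} = \frac{4005753739649}{4672939646920}$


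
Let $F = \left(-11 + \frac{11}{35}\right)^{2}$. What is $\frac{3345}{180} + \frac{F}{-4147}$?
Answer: $\frac{102834383}{5541900} \approx 18.556$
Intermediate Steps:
$F = \frac{139876}{1225}$ ($F = \left(-11 + 11 \cdot \frac{1}{35}\right)^{2} = \left(-11 + \frac{11}{35}\right)^{2} = \left(- \frac{374}{35}\right)^{2} = \frac{139876}{1225} \approx 114.18$)
$\frac{3345}{180} + \frac{F}{-4147} = \frac{3345}{180} + \frac{139876}{1225 \left(-4147\right)} = 3345 \cdot \frac{1}{180} + \frac{139876}{1225} \left(- \frac{1}{4147}\right) = \frac{223}{12} - \frac{12716}{461825} = \frac{102834383}{5541900}$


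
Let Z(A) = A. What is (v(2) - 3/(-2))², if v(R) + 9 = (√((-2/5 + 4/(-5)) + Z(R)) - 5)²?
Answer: 41489/100 - 732*√5/5 ≈ 87.530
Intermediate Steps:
v(R) = -9 + (-5 + √(-6/5 + R))² (v(R) = -9 + (√((-2/5 + 4/(-5)) + R) - 5)² = -9 + (√((-2*⅕ + 4*(-⅕)) + R) - 5)² = -9 + (√((-⅖ - ⅘) + R) - 5)² = -9 + (√(-6/5 + R) - 5)² = -9 + (-5 + √(-6/5 + R))²)
(v(2) - 3/(-2))² = ((-9 + (-25 + √5*√(-6 + 5*2))²/25) - 3/(-2))² = ((-9 + (-25 + √5*√(-6 + 10))²/25) - 3*(-½))² = ((-9 + (-25 + √5*√4)²/25) + 3/2)² = ((-9 + (-25 + √5*2)²/25) + 3/2)² = ((-9 + (-25 + 2*√5)²/25) + 3/2)² = (-15/2 + (-25 + 2*√5)²/25)²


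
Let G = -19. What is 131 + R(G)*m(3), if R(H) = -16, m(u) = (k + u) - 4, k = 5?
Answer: 67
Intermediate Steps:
m(u) = 1 + u (m(u) = (5 + u) - 4 = 1 + u)
131 + R(G)*m(3) = 131 - 16*(1 + 3) = 131 - 16*4 = 131 - 64 = 67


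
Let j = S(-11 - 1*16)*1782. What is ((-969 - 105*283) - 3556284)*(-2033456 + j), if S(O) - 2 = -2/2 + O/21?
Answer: 7295767880544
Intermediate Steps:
S(O) = 1 + O/21 (S(O) = 2 + (-2/2 + O/21) = 2 + (-2*½ + O*(1/21)) = 2 + (-1 + O/21) = 1 + O/21)
j = -3564/7 (j = (1 + (-11 - 1*16)/21)*1782 = (1 + (-11 - 16)/21)*1782 = (1 + (1/21)*(-27))*1782 = (1 - 9/7)*1782 = -2/7*1782 = -3564/7 ≈ -509.14)
((-969 - 105*283) - 3556284)*(-2033456 + j) = ((-969 - 105*283) - 3556284)*(-2033456 - 3564/7) = ((-969 - 29715) - 3556284)*(-14237756/7) = (-30684 - 3556284)*(-14237756/7) = -3586968*(-14237756/7) = 7295767880544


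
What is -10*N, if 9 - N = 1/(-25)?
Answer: -452/5 ≈ -90.400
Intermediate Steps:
N = 226/25 (N = 9 - 1/(-25) = 9 - 1*(-1/25) = 9 + 1/25 = 226/25 ≈ 9.0400)
-10*N = -10*226/25 = -452/5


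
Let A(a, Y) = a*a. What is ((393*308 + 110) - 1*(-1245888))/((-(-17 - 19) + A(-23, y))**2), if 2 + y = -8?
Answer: 1367042/319225 ≈ 4.2824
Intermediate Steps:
y = -10 (y = -2 - 8 = -10)
A(a, Y) = a**2
((393*308 + 110) - 1*(-1245888))/((-(-17 - 19) + A(-23, y))**2) = ((393*308 + 110) - 1*(-1245888))/((-(-17 - 19) + (-23)**2)**2) = ((121044 + 110) + 1245888)/((-1*(-36) + 529)**2) = (121154 + 1245888)/((36 + 529)**2) = 1367042/(565**2) = 1367042/319225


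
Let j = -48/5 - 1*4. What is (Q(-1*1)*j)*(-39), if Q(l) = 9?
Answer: 23868/5 ≈ 4773.6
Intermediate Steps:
j = -68/5 (j = -48*⅕ - 4 = -48/5 - 4 = -68/5 ≈ -13.600)
(Q(-1*1)*j)*(-39) = (9*(-68/5))*(-39) = -612/5*(-39) = 23868/5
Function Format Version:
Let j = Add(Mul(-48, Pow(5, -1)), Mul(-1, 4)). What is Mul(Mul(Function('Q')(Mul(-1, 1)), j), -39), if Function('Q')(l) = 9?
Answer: Rational(23868, 5) ≈ 4773.6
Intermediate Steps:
j = Rational(-68, 5) (j = Add(Mul(-48, Rational(1, 5)), -4) = Add(Rational(-48, 5), -4) = Rational(-68, 5) ≈ -13.600)
Mul(Mul(Function('Q')(Mul(-1, 1)), j), -39) = Mul(Mul(9, Rational(-68, 5)), -39) = Mul(Rational(-612, 5), -39) = Rational(23868, 5)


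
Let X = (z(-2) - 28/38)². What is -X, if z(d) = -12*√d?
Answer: 103772/361 - 336*I*√2/19 ≈ 287.46 - 25.009*I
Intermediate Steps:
X = (-14/19 - 12*I*√2)² (X = (-12*I*√2 - 28/38)² = (-12*I*√2 - 28*1/38)² = (-12*I*√2 - 14/19)² = (-14/19 - 12*I*√2)² ≈ -287.46 + 25.009*I)
-X = -(-103772/361 + 336*I*√2/19) = 103772/361 - 336*I*√2/19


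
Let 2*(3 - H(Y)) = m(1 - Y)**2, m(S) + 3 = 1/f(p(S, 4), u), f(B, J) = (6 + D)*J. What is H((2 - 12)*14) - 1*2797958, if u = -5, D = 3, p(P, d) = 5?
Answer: -5665868123/2025 ≈ -2.7980e+6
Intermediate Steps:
f(B, J) = 9*J (f(B, J) = (6 + 3)*J = 9*J)
m(S) = -136/45 (m(S) = -3 + 1/(9*(-5)) = -3 + 1/(-45) = -3 - 1/45 = -136/45)
H(Y) = -3173/2025 (H(Y) = 3 - (-136/45)**2/2 = 3 - 1/2*18496/2025 = 3 - 9248/2025 = -3173/2025)
H((2 - 12)*14) - 1*2797958 = -3173/2025 - 1*2797958 = -3173/2025 - 2797958 = -5665868123/2025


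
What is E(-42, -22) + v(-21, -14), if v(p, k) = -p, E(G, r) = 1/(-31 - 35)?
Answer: 1385/66 ≈ 20.985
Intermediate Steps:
E(G, r) = -1/66 (E(G, r) = 1/(-66) = -1/66)
E(-42, -22) + v(-21, -14) = -1/66 - 1*(-21) = -1/66 + 21 = 1385/66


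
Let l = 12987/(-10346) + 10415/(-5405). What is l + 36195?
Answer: 404770231405/11184026 ≈ 36192.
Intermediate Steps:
l = -35589665/11184026 (l = 12987*(-1/10346) + 10415*(-1/5405) = -12987/10346 - 2083/1081 = -35589665/11184026 ≈ -3.1822)
l + 36195 = -35589665/11184026 + 36195 = 404770231405/11184026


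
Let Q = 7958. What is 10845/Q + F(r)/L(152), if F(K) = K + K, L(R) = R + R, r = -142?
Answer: 129601/302404 ≈ 0.42857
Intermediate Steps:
L(R) = 2*R
F(K) = 2*K
10845/Q + F(r)/L(152) = 10845/7958 + (2*(-142))/((2*152)) = 10845*(1/7958) - 284/304 = 10845/7958 - 284*1/304 = 10845/7958 - 71/76 = 129601/302404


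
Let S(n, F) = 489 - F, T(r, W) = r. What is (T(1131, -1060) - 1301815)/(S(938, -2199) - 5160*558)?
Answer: 325171/719148 ≈ 0.45216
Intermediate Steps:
(T(1131, -1060) - 1301815)/(S(938, -2199) - 5160*558) = (1131 - 1301815)/((489 - 1*(-2199)) - 5160*558) = -1300684/((489 + 2199) - 2879280) = -1300684/(2688 - 2879280) = -1300684/(-2876592) = -1300684*(-1/2876592) = 325171/719148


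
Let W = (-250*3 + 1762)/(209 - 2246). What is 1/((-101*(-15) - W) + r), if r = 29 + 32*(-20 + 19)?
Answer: 2037/3080956 ≈ 0.00066116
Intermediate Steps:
W = -1012/2037 (W = (-750 + 1762)/(-2037) = 1012*(-1/2037) = -1012/2037 ≈ -0.49681)
r = -3 (r = 29 + 32*(-1) = 29 - 32 = -3)
1/((-101*(-15) - W) + r) = 1/((-101*(-15) - 1*(-1012/2037)) - 3) = 1/((1515 + 1012/2037) - 3) = 1/(3087067/2037 - 3) = 1/(3080956/2037) = 2037/3080956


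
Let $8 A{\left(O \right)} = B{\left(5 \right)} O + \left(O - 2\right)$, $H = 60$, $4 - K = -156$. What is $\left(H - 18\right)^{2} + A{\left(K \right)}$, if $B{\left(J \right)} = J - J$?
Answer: $\frac{7135}{4} \approx 1783.8$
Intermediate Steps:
$K = 160$ ($K = 4 - -156 = 4 + 156 = 160$)
$B{\left(J \right)} = 0$
$A{\left(O \right)} = - \frac{1}{4} + \frac{O}{8}$ ($A{\left(O \right)} = \frac{0 O + \left(O - 2\right)}{8} = \frac{0 + \left(O - 2\right)}{8} = \frac{0 + \left(-2 + O\right)}{8} = \frac{-2 + O}{8} = - \frac{1}{4} + \frac{O}{8}$)
$\left(H - 18\right)^{2} + A{\left(K \right)} = \left(60 - 18\right)^{2} + \left(- \frac{1}{4} + \frac{1}{8} \cdot 160\right) = 42^{2} + \left(- \frac{1}{4} + 20\right) = 1764 + \frac{79}{4} = \frac{7135}{4}$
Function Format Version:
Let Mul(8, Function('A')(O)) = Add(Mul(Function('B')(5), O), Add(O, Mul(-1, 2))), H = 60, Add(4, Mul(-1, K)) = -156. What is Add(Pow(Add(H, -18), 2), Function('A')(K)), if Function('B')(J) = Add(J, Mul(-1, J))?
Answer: Rational(7135, 4) ≈ 1783.8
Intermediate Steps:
K = 160 (K = Add(4, Mul(-1, -156)) = Add(4, 156) = 160)
Function('B')(J) = 0
Function('A')(O) = Add(Rational(-1, 4), Mul(Rational(1, 8), O)) (Function('A')(O) = Mul(Rational(1, 8), Add(Mul(0, O), Add(O, Mul(-1, 2)))) = Mul(Rational(1, 8), Add(0, Add(O, -2))) = Mul(Rational(1, 8), Add(0, Add(-2, O))) = Mul(Rational(1, 8), Add(-2, O)) = Add(Rational(-1, 4), Mul(Rational(1, 8), O)))
Add(Pow(Add(H, -18), 2), Function('A')(K)) = Add(Pow(Add(60, -18), 2), Add(Rational(-1, 4), Mul(Rational(1, 8), 160))) = Add(Pow(42, 2), Add(Rational(-1, 4), 20)) = Add(1764, Rational(79, 4)) = Rational(7135, 4)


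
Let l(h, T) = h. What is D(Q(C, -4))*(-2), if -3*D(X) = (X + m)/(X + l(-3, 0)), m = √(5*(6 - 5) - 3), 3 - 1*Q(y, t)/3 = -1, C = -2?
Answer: 8/9 + 2*√2/27 ≈ 0.99365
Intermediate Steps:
Q(y, t) = 12 (Q(y, t) = 9 - 3*(-1) = 9 + 3 = 12)
m = √2 (m = √(5*1 - 3) = √(5 - 3) = √2 ≈ 1.4142)
D(X) = -(X + √2)/(3*(-3 + X)) (D(X) = -(X + √2)/(3*(X - 3)) = -(X + √2)/(3*(-3 + X)))
D(Q(C, -4))*(-2) = ((-1*12 - √2)/(3*(-3 + 12)))*(-2) = ((⅓)*(-12 - √2)/9)*(-2) = ((⅓)*(⅑)*(-12 - √2))*(-2) = (-4/9 - √2/27)*(-2) = 8/9 + 2*√2/27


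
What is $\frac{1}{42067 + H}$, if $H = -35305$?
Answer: $\frac{1}{6762} \approx 0.00014789$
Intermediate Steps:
$\frac{1}{42067 + H} = \frac{1}{42067 - 35305} = \frac{1}{6762}$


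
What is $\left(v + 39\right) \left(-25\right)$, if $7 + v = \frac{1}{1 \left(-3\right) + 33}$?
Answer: $- \frac{4805}{6} \approx -800.83$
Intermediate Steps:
$v = - \frac{209}{30}$ ($v = -7 + \frac{1}{1 \left(-3\right) + 33} = -7 + \frac{1}{-3 + 33} = -7 + \frac{1}{30} = - \frac{209}{30} \approx -6.9667$)
$\left(v + 39\right) \left(-25\right) = \left(- \frac{209}{30} + 39\right) \left(-25\right) = \frac{961}{30} \left(-25\right) = - \frac{4805}{6}$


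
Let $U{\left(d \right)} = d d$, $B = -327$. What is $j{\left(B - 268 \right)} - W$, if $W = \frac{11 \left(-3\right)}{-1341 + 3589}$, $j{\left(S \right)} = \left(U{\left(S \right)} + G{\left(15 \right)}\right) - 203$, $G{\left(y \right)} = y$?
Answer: $\frac{795425609}{2248} \approx 3.5384 \cdot 10^{5}$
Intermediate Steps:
$U{\left(d \right)} = d^{2}$
$j{\left(S \right)} = -188 + S^{2}$ ($j{\left(S \right)} = \left(S^{2} + 15\right) - 203 = \left(15 + S^{2}\right) - 203 = -188 + S^{2}$)
$W = - \frac{33}{2248} \approx -0.01468$
$j{\left(B - 268 \right)} - W = \left(-188 + \left(-327 - 268\right)^{2}\right) - - \frac{33}{2248} = \left(-188 + \left(-595\right)^{2}\right) + \frac{33}{2248} = \left(-188 + 354025\right) + \frac{33}{2248} = 353837 + \frac{33}{2248} = \frac{795425609}{2248}$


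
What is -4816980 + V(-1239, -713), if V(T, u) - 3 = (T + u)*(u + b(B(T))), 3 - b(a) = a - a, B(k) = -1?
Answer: -3431057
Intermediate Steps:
b(a) = 3 (b(a) = 3 - (a - a) = 3 - 1*0 = 3 + 0 = 3)
V(T, u) = 3 + (3 + u)*(T + u) (V(T, u) = 3 + (T + u)*(u + 3) = 3 + (T + u)*(3 + u) = 3 + (3 + u)*(T + u))
-4816980 + V(-1239, -713) = -4816980 + (3 + (-713)² + 3*(-1239) + 3*(-713) - 1239*(-713)) = -4816980 + (3 + 508369 - 3717 - 2139 + 883407) = -4816980 + 1385923 = -3431057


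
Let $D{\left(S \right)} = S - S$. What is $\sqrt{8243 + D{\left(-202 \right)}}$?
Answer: $\sqrt{8243} \approx 90.791$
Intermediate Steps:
$D{\left(S \right)} = 0$
$\sqrt{8243 + D{\left(-202 \right)}} = \sqrt{8243 + 0} = \sqrt{8243}$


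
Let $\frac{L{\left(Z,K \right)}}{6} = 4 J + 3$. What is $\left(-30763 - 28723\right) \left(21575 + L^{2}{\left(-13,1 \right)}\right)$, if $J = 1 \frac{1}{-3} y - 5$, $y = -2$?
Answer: $-1723368906$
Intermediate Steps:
$J = - \frac{13}{3}$ ($J = 1 \frac{1}{-3} \left(-2\right) - 5 = 1 \left(- \frac{1}{3}\right) \left(-2\right) - 5 = \left(- \frac{1}{3}\right) \left(-2\right) - 5 = \frac{2}{3} - 5 = - \frac{13}{3} \approx -4.3333$)
$L{\left(Z,K \right)} = -86$ ($L{\left(Z,K \right)} = 6 \left(4 \left(- \frac{13}{3}\right) + 3\right) = 6 \left(- \frac{52}{3} + 3\right) = 6 \left(- \frac{43}{3}\right) = -86$)
$\left(-30763 - 28723\right) \left(21575 + L^{2}{\left(-13,1 \right)}\right) = \left(-30763 - 28723\right) \left(21575 + \left(-86\right)^{2}\right) = - 59486 \left(21575 + 7396\right) = \left(-59486\right) 28971 = -1723368906$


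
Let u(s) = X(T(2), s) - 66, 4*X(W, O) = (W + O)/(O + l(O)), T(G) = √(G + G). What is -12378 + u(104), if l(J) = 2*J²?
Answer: -540965515/43472 ≈ -12444.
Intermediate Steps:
T(G) = √2*√G (T(G) = √(2*G) = √2*√G)
X(W, O) = (O + W)/(4*(O + 2*O²)) (X(W, O) = ((W + O)/(O + 2*O²))/4 = ((O + W)/(O + 2*O²))/4 = (O + W)/(4*(O + 2*O²)))
u(s) = -66 + (2 + s)/(4*s*(1 + 2*s)) (u(s) = (s + √2*√2)/(4*s*(1 + 2*s)) - 66 = (s + 2)/(4*s*(1 + 2*s)) - 66 = (2 + s)/(4*s*(1 + 2*s)) - 66 = -66 + (2 + s)/(4*s*(1 + 2*s)))
-12378 + u(104) = -12378 + (¼)*(2 - 528*104² - 263*104)/(104*(1 + 2*104)) = -12378 + (¼)*(1/104)*(2 - 528*10816 - 27352)/(1 + 208) = -12378 + (¼)*(1/104)*(2 - 5710848 - 27352)/209 = -12378 + (¼)*(1/104)*(1/209)*(-5738198) = -12378 - 2869099/43472 = -540965515/43472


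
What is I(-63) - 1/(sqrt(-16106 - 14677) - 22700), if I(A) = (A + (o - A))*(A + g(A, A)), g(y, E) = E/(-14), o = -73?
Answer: 4401354853003/1030641566 + I*sqrt(30783)/515320783 ≈ 4270.5 + 3.4047e-7*I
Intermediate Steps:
g(y, E) = -E/14 (g(y, E) = E*(-1/14) = -E/14)
I(A) = -949*A/14 (I(A) = (A + (-73 - A))*(A - A/14) = -949*A/14)
I(-63) - 1/(sqrt(-16106 - 14677) - 22700) = -949/14*(-63) - 1/(sqrt(-16106 - 14677) - 22700) = 8541/2 - 1/(sqrt(-30783) - 22700) = 8541/2 - 1/(I*sqrt(30783) - 22700) = 8541/2 - 1/(-22700 + I*sqrt(30783))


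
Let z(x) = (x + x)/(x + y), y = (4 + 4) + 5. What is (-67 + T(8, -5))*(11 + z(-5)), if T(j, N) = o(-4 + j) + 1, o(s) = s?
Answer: -1209/2 ≈ -604.50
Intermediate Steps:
y = 13 (y = 8 + 5 = 13)
T(j, N) = -3 + j (T(j, N) = (-4 + j) + 1 = -3 + j)
z(x) = 2*x/(13 + x) (z(x) = (x + x)/(x + 13) = (2*x)/(13 + x) = 2*x/(13 + x))
(-67 + T(8, -5))*(11 + z(-5)) = (-67 + (-3 + 8))*(11 + 2*(-5)/(13 - 5)) = (-67 + 5)*(11 + 2*(-5)/8) = -62*(11 + 2*(-5)*(⅛)) = -62*(11 - 5/4) = -62*39/4 = -1209/2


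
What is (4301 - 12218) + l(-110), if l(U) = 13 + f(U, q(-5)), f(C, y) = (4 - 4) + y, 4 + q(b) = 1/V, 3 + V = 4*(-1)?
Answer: -55357/7 ≈ -7908.1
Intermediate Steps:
V = -7 (V = -3 + 4*(-1) = -3 - 4 = -7)
q(b) = -29/7 (q(b) = -4 + 1/(-7) = -4 - ⅐ = -29/7)
f(C, y) = y (f(C, y) = 0 + y = y)
l(U) = 62/7 (l(U) = 13 - 29/7 = 62/7)
(4301 - 12218) + l(-110) = (4301 - 12218) + 62/7 = -7917 + 62/7 = -55357/7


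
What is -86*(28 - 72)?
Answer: 3784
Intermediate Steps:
-86*(28 - 72) = -86*(-44) = 3784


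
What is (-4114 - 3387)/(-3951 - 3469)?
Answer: 7501/7420 ≈ 1.0109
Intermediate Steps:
(-4114 - 3387)/(-3951 - 3469) = -7501/(-7420) = -7501*(-1/7420) = 7501/7420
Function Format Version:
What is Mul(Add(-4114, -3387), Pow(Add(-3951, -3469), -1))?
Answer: Rational(7501, 7420) ≈ 1.0109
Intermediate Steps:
Mul(Add(-4114, -3387), Pow(Add(-3951, -3469), -1)) = Mul(-7501, Pow(-7420, -1)) = Mul(-7501, Rational(-1, 7420)) = Rational(7501, 7420)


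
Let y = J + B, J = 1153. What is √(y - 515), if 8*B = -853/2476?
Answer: √15644173938/4952 ≈ 25.258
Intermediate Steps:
B = -853/19808 (B = (-853/2476)/8 = (-853*1/2476)/8 = (⅛)*(-853/2476) = -853/19808 ≈ -0.043063)
y = 22837771/19808 (y = 1153 - 853/19808 = 22837771/19808 ≈ 1153.0)
√(y - 515) = √(22837771/19808 - 515) = √(12636651/19808) = √15644173938/4952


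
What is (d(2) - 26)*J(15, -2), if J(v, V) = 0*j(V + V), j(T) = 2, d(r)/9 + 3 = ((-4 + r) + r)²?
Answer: 0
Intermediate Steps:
d(r) = -27 + 9*(-4 + 2*r)² (d(r) = -27 + 9*((-4 + r) + r)² = -27 + 9*(-4 + 2*r)²)
J(v, V) = 0 (J(v, V) = 0*2 = 0)
(d(2) - 26)*J(15, -2) = ((-27 + 36*(-2 + 2)²) - 26)*0 = ((-27 + 36*0²) - 26)*0 = ((-27 + 36*0) - 26)*0 = ((-27 + 0) - 26)*0 = (-27 - 26)*0 = -53*0 = 0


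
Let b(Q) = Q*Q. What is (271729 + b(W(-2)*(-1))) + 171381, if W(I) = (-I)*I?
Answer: 443126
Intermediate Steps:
W(I) = -I²
b(Q) = Q²
(271729 + b(W(-2)*(-1))) + 171381 = (271729 + (-1*(-2)²*(-1))²) + 171381 = (271729 + (-1*4*(-1))²) + 171381 = (271729 + (-4*(-1))²) + 171381 = (271729 + 4²) + 171381 = (271729 + 16) + 171381 = 271745 + 171381 = 443126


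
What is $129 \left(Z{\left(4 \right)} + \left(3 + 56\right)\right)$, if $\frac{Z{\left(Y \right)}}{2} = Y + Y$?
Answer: $9675$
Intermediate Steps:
$Z{\left(Y \right)} = 4 Y$ ($Z{\left(Y \right)} = 2 \left(Y + Y\right) = 2 \cdot 2 Y = 4 Y$)
$129 \left(Z{\left(4 \right)} + \left(3 + 56\right)\right) = 129 \left(4 \cdot 4 + \left(3 + 56\right)\right) = 129 \left(16 + 59\right) = 129 \cdot 75 = 9675$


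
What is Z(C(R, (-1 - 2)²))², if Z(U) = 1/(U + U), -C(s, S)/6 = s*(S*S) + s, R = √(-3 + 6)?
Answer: 1/2904768 ≈ 3.4426e-7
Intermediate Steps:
R = √3 ≈ 1.7320
C(s, S) = -6*s - 6*s*S² (C(s, S) = -6*(s*(S*S) + s) = -6*(s*S² + s) = -6*(s + s*S²) = -6*s - 6*s*S²)
Z(U) = 1/(2*U)
Z(C(R, (-1 - 2)²))² = (1/(2*((-6*√3*(1 + ((-1 - 2)²)²)))))² = (1/(2*((-6*√3*(1 + ((-3)²)²)))))² = (1/(2*((-6*√3*(1 + 9²)))))² = (1/(2*((-6*√3*(1 + 81)))))² = (1/(2*((-6*√3*82))))² = (1/(2*((-492*√3))))² = ((-√3/1476)/2)² = (-√3/2952)² = 1/2904768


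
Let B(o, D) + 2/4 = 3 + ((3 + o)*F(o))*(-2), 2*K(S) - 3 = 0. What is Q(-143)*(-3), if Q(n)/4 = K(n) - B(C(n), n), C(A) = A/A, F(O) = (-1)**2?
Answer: -84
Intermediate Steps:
K(S) = 3/2 (K(S) = 3/2 + (1/2)*0 = 3/2 + 0 = 3/2)
F(O) = 1
C(A) = 1
B(o, D) = -7/2 - 2*o (B(o, D) = -1/2 + (3 + ((3 + o)*1)*(-2)) = -1/2 + (3 + (3 + o)*(-2)) = -1/2 + (3 + (-6 - 2*o)) = -1/2 + (-3 - 2*o) = -7/2 - 2*o)
Q(n) = 28 (Q(n) = 4*(3/2 - (-7/2 - 2*1)) = 4*(3/2 - (-7/2 - 2)) = 4*(3/2 - 1*(-11/2)) = 4*(3/2 + 11/2) = 4*7 = 28)
Q(-143)*(-3) = 28*(-3) = -84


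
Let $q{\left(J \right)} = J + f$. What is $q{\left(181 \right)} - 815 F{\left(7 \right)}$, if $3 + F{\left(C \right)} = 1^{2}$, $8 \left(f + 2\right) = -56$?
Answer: $1802$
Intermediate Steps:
$f = -9$ ($f = -2 + \frac{1}{8} \left(-56\right) = -2 - 7 = -9$)
$F{\left(C \right)} = -2$ ($F{\left(C \right)} = -3 + 1^{2} = -3 + 1 = -2$)
$q{\left(J \right)} = -9 + J$ ($q{\left(J \right)} = J - 9 = -9 + J$)
$q{\left(181 \right)} - 815 F{\left(7 \right)} = \left(-9 + 181\right) - -1630 = 172 + 1630 = 1802$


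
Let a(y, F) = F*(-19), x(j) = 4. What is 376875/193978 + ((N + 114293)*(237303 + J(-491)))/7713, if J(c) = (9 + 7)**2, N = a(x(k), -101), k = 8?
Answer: 5355193610845699/1496152314 ≈ 3.5793e+6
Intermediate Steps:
a(y, F) = -19*F
N = 1919 (N = -19*(-101) = 1919)
J(c) = 256 (J(c) = 16**2 = 256)
376875/193978 + ((N + 114293)*(237303 + J(-491)))/7713 = 376875/193978 + ((1919 + 114293)*(237303 + 256))/7713 = 376875*(1/193978) + (116212*237559)*(1/7713) = 376875/193978 + 27607206508*(1/7713) = 376875/193978 + 27607206508/7713 = 5355193610845699/1496152314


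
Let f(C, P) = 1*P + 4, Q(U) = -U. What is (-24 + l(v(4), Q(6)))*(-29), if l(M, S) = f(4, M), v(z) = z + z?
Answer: 348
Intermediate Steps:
v(z) = 2*z
f(C, P) = 4 + P (f(C, P) = P + 4 = 4 + P)
l(M, S) = 4 + M
(-24 + l(v(4), Q(6)))*(-29) = (-24 + (4 + 2*4))*(-29) = (-24 + (4 + 8))*(-29) = (-24 + 12)*(-29) = -12*(-29) = 348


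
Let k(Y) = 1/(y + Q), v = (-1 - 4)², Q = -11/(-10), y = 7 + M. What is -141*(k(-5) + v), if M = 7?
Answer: -533685/151 ≈ -3534.3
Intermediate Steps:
y = 14 (y = 7 + 7 = 14)
Q = 11/10 (Q = -11*(-⅒) = 11/10 ≈ 1.1000)
v = 25 (v = (-5)² = 25)
k(Y) = 10/151 (k(Y) = 1/(14 + 11/10) = 1/(151/10) = 10/151)
-141*(k(-5) + v) = -141*(10/151 + 25) = -141*3785/151 = -533685/151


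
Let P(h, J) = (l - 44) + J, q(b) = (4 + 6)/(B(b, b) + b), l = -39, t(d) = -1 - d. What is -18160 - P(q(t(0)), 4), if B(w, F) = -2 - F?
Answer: -18081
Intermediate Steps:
q(b) = -5 (q(b) = (4 + 6)/((-2 - b) + b) = 10/(-2) = 10*(-1/2) = -5)
P(h, J) = -83 + J (P(h, J) = (-39 - 44) + J = -83 + J)
-18160 - P(q(t(0)), 4) = -18160 - (-83 + 4) = -18160 - 1*(-79) = -18160 + 79 = -18081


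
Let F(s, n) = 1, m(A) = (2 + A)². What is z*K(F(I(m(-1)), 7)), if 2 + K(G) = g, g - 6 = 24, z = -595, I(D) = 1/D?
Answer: -16660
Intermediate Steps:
g = 30 (g = 6 + 24 = 30)
K(G) = 28 (K(G) = -2 + 30 = 28)
z*K(F(I(m(-1)), 7)) = -595*28 = -16660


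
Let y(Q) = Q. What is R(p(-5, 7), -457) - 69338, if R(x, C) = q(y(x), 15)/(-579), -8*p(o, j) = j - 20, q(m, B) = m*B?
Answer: -107057937/1544 ≈ -69338.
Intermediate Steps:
q(m, B) = B*m
p(o, j) = 5/2 - j/8 (p(o, j) = -(j - 20)/8 = -(-20 + j)/8 = 5/2 - j/8)
R(x, C) = -5*x/193 (R(x, C) = (15*x)/(-579) = (15*x)*(-1/579) = -5*x/193)
R(p(-5, 7), -457) - 69338 = -5*(5/2 - ⅛*7)/193 - 69338 = -5*(5/2 - 7/8)/193 - 69338 = -5/193*13/8 - 69338 = -65/1544 - 69338 = -107057937/1544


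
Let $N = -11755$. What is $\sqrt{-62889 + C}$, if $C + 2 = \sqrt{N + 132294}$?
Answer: $\sqrt{-62891 + \sqrt{120539}} \approx 250.09 i$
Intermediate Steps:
$C = -2 + \sqrt{120539}$ ($C = -2 + \sqrt{-11755 + 132294} = -2 + \sqrt{120539} \approx 345.19$)
$\sqrt{-62889 + C} = \sqrt{-62889 - \left(2 - \sqrt{120539}\right)} = \sqrt{-62891 + \sqrt{120539}}$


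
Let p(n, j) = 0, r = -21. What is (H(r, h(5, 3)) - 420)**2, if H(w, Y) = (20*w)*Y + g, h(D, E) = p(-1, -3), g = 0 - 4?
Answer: 179776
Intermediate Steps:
g = -4
h(D, E) = 0
H(w, Y) = -4 + 20*Y*w (H(w, Y) = (20*w)*Y - 4 = 20*Y*w - 4 = -4 + 20*Y*w)
(H(r, h(5, 3)) - 420)**2 = ((-4 + 20*0*(-21)) - 420)**2 = ((-4 + 0) - 420)**2 = (-4 - 420)**2 = (-424)**2 = 179776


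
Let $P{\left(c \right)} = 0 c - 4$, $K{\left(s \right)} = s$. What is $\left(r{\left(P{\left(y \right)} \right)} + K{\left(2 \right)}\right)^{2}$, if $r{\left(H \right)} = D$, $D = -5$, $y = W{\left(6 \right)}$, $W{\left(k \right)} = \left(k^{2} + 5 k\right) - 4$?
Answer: $9$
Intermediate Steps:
$W{\left(k \right)} = -4 + k^{2} + 5 k$
$y = 62$ ($y = -4 + 6^{2} + 5 \cdot 6 = -4 + 36 + 30 = 62$)
$P{\left(c \right)} = -4$ ($P{\left(c \right)} = 0 - 4 = -4$)
$r{\left(H \right)} = -5$
$\left(r{\left(P{\left(y \right)} \right)} + K{\left(2 \right)}\right)^{2} = \left(-5 + 2\right)^{2} = \left(-3\right)^{2} = 9$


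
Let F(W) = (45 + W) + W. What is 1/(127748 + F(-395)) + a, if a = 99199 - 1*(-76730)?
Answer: 22343510788/127003 ≈ 1.7593e+5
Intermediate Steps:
F(W) = 45 + 2*W
a = 175929 (a = 99199 + 76730 = 175929)
1/(127748 + F(-395)) + a = 1/(127748 + (45 + 2*(-395))) + 175929 = 1/(127748 + (45 - 790)) + 175929 = 1/(127748 - 745) + 175929 = 1/127003 + 175929 = 22343510788/127003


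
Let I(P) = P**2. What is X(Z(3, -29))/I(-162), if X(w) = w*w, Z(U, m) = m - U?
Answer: 256/6561 ≈ 0.039018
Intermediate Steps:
X(w) = w**2
X(Z(3, -29))/I(-162) = (-29 - 1*3)**2/((-162)**2) = (-29 - 3)**2/26244 = (-32)**2*(1/26244) = 1024*(1/26244) = 256/6561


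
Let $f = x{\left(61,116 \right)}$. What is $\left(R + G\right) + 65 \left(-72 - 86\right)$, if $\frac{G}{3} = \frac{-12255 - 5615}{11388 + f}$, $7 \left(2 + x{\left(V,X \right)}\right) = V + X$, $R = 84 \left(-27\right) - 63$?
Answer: $- \frac{1006930549}{79879} \approx -12606.0$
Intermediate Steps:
$R = -2331$ ($R = -2268 - 63 = -2331$)
$x{\left(V,X \right)} = -2 + \frac{V}{7} + \frac{X}{7}$ ($x{\left(V,X \right)} = -2 + \frac{V + X}{7} = -2 + \left(\frac{V}{7} + \frac{X}{7}\right) = -2 + \frac{V}{7} + \frac{X}{7}$)
$f = \frac{163}{7}$ ($f = -2 + \frac{1}{7} \cdot 61 + \frac{1}{7} \cdot 116 = -2 + \frac{61}{7} + \frac{116}{7} = \frac{163}{7} \approx 23.286$)
$G = - \frac{375270}{79879}$ ($G = 3 \frac{-12255 - 5615}{11388 + \frac{163}{7}} = 3 \left(- \frac{17870}{\frac{79879}{7}}\right) = 3 \left(\left(-17870\right) \frac{7}{79879}\right) = 3 \left(- \frac{125090}{79879}\right) = - \frac{375270}{79879} \approx -4.698$)
$\left(R + G\right) + 65 \left(-72 - 86\right) = \left(-2331 - \frac{375270}{79879}\right) + 65 \left(-72 - 86\right) = - \frac{186573219}{79879} + 65 \left(-158\right) = - \frac{186573219}{79879} - 10270 = - \frac{1006930549}{79879}$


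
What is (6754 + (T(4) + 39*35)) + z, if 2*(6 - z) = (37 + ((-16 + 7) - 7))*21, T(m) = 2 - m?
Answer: 15805/2 ≈ 7902.5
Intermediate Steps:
z = -429/2 (z = 6 - (37 + ((-16 + 7) - 7))*21/2 = 6 - (37 + (-9 - 7))*21/2 = 6 - (37 - 16)*21/2 = 6 - 21*21/2 = 6 - 1/2*441 = 6 - 441/2 = -429/2 ≈ -214.50)
(6754 + (T(4) + 39*35)) + z = (6754 + ((2 - 1*4) + 39*35)) - 429/2 = (6754 + ((2 - 4) + 1365)) - 429/2 = (6754 + (-2 + 1365)) - 429/2 = (6754 + 1363) - 429/2 = 8117 - 429/2 = 15805/2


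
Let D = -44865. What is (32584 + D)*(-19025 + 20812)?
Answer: -21946147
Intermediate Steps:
(32584 + D)*(-19025 + 20812) = (32584 - 44865)*(-19025 + 20812) = -12281*1787 = -21946147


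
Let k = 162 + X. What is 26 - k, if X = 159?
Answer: -295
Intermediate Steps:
k = 321 (k = 162 + 159 = 321)
26 - k = 26 - 1*321 = 26 - 321 = -295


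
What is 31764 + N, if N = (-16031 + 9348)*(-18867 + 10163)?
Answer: 58200596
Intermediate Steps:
N = 58168832 (N = -6683*(-8704) = 58168832)
31764 + N = 31764 + 58168832 = 58200596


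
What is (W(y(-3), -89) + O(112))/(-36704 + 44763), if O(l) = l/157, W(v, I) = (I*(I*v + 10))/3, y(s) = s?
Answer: -3870185/3795789 ≈ -1.0196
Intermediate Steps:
W(v, I) = I*(10 + I*v)/3 (W(v, I) = (I*(10 + I*v))*(1/3) = I*(10 + I*v)/3)
O(l) = l/157 (O(l) = l*(1/157) = l/157)
(W(y(-3), -89) + O(112))/(-36704 + 44763) = ((1/3)*(-89)*(10 - 89*(-3)) + (1/157)*112)/(-36704 + 44763) = ((1/3)*(-89)*(10 + 267) + 112/157)/8059 = ((1/3)*(-89)*277 + 112/157)*(1/8059) = (-24653/3 + 112/157)*(1/8059) = -3870185/471*1/8059 = -3870185/3795789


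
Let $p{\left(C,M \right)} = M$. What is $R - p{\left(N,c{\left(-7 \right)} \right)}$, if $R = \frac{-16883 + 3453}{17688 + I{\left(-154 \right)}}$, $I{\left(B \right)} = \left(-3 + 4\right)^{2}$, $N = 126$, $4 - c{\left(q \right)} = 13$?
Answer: $\frac{145771}{17689} \approx 8.2408$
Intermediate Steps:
$c{\left(q \right)} = -9$ ($c{\left(q \right)} = 4 - 13 = -9$)
$I{\left(B \right)} = 1$ ($I{\left(B \right)} = 1^{2} = 1$)
$R = - \frac{13430}{17689}$ ($R = \frac{-16883 + 3453}{17688 + 1} = - \frac{13430}{17689} \approx -0.75923$)
$R - p{\left(N,c{\left(-7 \right)} \right)} = - \frac{13430}{17689} - -9 = - \frac{13430}{17689} + 9 = \frac{145771}{17689}$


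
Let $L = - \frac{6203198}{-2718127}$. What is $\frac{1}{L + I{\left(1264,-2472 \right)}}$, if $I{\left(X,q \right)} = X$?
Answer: $\frac{2718127}{3441915726} \approx 0.00078971$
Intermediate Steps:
$L = \frac{6203198}{2718127}$ ($L = \left(-6203198\right) \left(- \frac{1}{2718127}\right) = \frac{6203198}{2718127} \approx 2.2822$)
$\frac{1}{L + I{\left(1264,-2472 \right)}} = \frac{1}{\frac{6203198}{2718127} + 1264} = \frac{1}{\frac{3441915726}{2718127}} = \frac{2718127}{3441915726}$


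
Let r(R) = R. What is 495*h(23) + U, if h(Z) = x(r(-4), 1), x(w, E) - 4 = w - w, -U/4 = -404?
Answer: 3596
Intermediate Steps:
U = 1616 (U = -4*(-404) = 1616)
x(w, E) = 4 (x(w, E) = 4 + (w - w) = 4 + 0 = 4)
h(Z) = 4
495*h(23) + U = 495*4 + 1616 = 1980 + 1616 = 3596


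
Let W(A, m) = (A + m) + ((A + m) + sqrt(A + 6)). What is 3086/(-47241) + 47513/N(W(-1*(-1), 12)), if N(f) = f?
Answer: 19452179308/10534743 - 47513*sqrt(7)/669 ≈ 1658.6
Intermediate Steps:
W(A, m) = sqrt(6 + A) + 2*A + 2*m (W(A, m) = (A + m) + ((A + m) + sqrt(6 + A)) = (A + m) + (A + m + sqrt(6 + A)) = sqrt(6 + A) + 2*A + 2*m)
3086/(-47241) + 47513/N(W(-1*(-1), 12)) = 3086/(-47241) + 47513/(sqrt(6 - 1*(-1)) + 2*(-1*(-1)) + 2*12) = 3086*(-1/47241) + 47513/(sqrt(6 + 1) + 2*1 + 24) = -3086/47241 + 47513/(sqrt(7) + 2 + 24) = -3086/47241 + 47513/(26 + sqrt(7))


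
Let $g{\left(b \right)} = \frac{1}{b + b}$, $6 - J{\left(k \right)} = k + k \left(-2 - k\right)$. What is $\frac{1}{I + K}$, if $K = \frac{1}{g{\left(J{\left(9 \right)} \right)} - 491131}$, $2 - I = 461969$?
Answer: $- \frac{94297151}{43562171956209} \approx -2.1647 \cdot 10^{-6}$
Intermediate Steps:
$I = -461967$ ($I = 2 - 461969 = -461967$)
$J{\left(k \right)} = 6 - k - k \left(-2 - k\right)$ ($J{\left(k \right)} = 6 - \left(k + k \left(-2 - k\right)\right) = 6 - k - k \left(-2 - k\right)$)
$g{\left(b \right)} = \frac{1}{2 b}$
$K = - \frac{192}{94297151}$ ($K = \frac{1}{\frac{1}{2 \left(6 + 9 + 9^{2}\right)} - 491131} = \frac{1}{\frac{1}{2 \left(6 + 9 + 81\right)} - 491131} = \frac{1}{\frac{1}{2 \cdot 96} - 491131} = \frac{1}{\frac{1}{2} \cdot \frac{1}{96} - 491131} = \frac{1}{\frac{1}{192} - 491131} = \frac{1}{- \frac{94297151}{192}} = - \frac{192}{94297151} \approx -2.0361 \cdot 10^{-6}$)
$\frac{1}{I + K} = \frac{1}{-461967 - \frac{192}{94297151}} = \frac{1}{- \frac{43562171956209}{94297151}} = - \frac{94297151}{43562171956209}$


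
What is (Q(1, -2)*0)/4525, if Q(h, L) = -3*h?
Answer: 0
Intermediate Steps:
(Q(1, -2)*0)/4525 = (-3*1*0)/4525 = (-3*0)/4525 = (1/4525)*0 = 0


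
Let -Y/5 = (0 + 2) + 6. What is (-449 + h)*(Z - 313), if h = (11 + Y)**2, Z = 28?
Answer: -111720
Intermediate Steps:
Y = -40 (Y = -5*((0 + 2) + 6) = -5*(2 + 6) = -5*8 = -40)
h = 841 (h = (11 - 40)**2 = (-29)**2 = 841)
(-449 + h)*(Z - 313) = (-449 + 841)*(28 - 313) = 392*(-285) = -111720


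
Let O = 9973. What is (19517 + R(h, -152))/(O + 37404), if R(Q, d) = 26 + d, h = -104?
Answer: 19391/47377 ≈ 0.40929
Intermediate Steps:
(19517 + R(h, -152))/(O + 37404) = (19517 + (26 - 152))/(9973 + 37404) = (19517 - 126)/47377 = 19391*(1/47377) = 19391/47377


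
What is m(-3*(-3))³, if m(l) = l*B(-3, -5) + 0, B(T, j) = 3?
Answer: 19683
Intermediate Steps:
m(l) = 3*l (m(l) = l*3 + 0 = 3*l + 0 = 3*l)
m(-3*(-3))³ = (3*(-3*(-3)))³ = (3*9)³ = 27³ = 19683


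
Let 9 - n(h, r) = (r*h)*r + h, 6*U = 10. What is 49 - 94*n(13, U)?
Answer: 34375/9 ≈ 3819.4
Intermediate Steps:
U = 5/3 (U = (1/6)*10 = 5/3 ≈ 1.6667)
n(h, r) = 9 - h - h*r**2 (n(h, r) = 9 - ((r*h)*r + h) = 9 - ((h*r)*r + h) = 9 - (h*r**2 + h) = 9 - (h + h*r**2) = 9 + (-h - h*r**2) = 9 - h - h*r**2)
49 - 94*n(13, U) = 49 - 94*(9 - 1*13 - 1*13*(5/3)**2) = 49 - 94*(9 - 13 - 1*13*25/9) = 49 - 94*(9 - 13 - 325/9) = 49 - 94*(-361/9) = 49 + 33934/9 = 34375/9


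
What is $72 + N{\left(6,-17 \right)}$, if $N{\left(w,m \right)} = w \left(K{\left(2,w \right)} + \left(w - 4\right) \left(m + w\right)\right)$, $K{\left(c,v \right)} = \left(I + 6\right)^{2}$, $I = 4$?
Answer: $540$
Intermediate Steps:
$K{\left(c,v \right)} = 100$ ($K{\left(c,v \right)} = \left(4 + 6\right)^{2} = 10^{2} = 100$)
$N{\left(w,m \right)} = w \left(100 + \left(-4 + w\right) \left(m + w\right)\right)$ ($N{\left(w,m \right)} = w \left(100 + \left(w - 4\right) \left(m + w\right)\right) = w \left(100 + \left(-4 + w\right) \left(m + w\right)\right)$)
$72 + N{\left(6,-17 \right)} = 72 + 6 \left(100 + 6^{2} - -68 - 24 - 102\right) = 72 + 6 \left(100 + 36 + 68 - 24 - 102\right) = 72 + 6 \cdot 78 = 72 + 468 = 540$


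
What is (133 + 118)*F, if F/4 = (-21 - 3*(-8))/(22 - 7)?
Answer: 1004/5 ≈ 200.80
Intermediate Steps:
F = ⅘ (F = 4*((-21 - 3*(-8))/(22 - 7)) = 4*((-21 + 24)/15) = 4*(3*(1/15)) = 4*(⅕) = ⅘ ≈ 0.80000)
(133 + 118)*F = (133 + 118)*(⅘) = 251*(⅘) = 1004/5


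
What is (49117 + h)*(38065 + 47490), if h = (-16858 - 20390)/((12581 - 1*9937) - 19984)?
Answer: 1214490338759/289 ≈ 4.2024e+9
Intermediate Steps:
h = 3104/1445 (h = -37248/((12581 - 9937) - 19984) = -37248/(2644 - 19984) = -37248/(-17340) = -37248*(-1/17340) = 3104/1445 ≈ 2.1481)
(49117 + h)*(38065 + 47490) = (49117 + 3104/1445)*(38065 + 47490) = (70977169/1445)*85555 = 1214490338759/289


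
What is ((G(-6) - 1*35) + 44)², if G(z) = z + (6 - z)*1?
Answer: 225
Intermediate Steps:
G(z) = 6 (G(z) = z + (6 - z) = 6)
((G(-6) - 1*35) + 44)² = ((6 - 1*35) + 44)² = ((6 - 35) + 44)² = (-29 + 44)² = 15² = 225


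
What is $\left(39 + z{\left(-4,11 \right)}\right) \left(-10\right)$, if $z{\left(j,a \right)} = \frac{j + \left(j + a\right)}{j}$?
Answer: $- \frac{765}{2} \approx -382.5$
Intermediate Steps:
$z{\left(j,a \right)} = \frac{a + 2 j}{j}$ ($z{\left(j,a \right)} = \frac{j + \left(a + j\right)}{j} = \frac{a + 2 j}{j}$)
$\left(39 + z{\left(-4,11 \right)}\right) \left(-10\right) = \left(39 + \left(2 + \frac{11}{-4}\right)\right) \left(-10\right) = \left(39 + \left(2 + 11 \left(- \frac{1}{4}\right)\right)\right) \left(-10\right) = \left(39 + \left(2 - \frac{11}{4}\right)\right) \left(-10\right) = \left(39 - \frac{3}{4}\right) \left(-10\right) = \frac{153}{4} \left(-10\right) = - \frac{765}{2}$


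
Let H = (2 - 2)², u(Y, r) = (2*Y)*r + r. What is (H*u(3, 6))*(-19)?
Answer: 0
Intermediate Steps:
u(Y, r) = r + 2*Y*r (u(Y, r) = 2*Y*r + r = r + 2*Y*r)
H = 0 (H = 0² = 0)
(H*u(3, 6))*(-19) = (0*(6*(1 + 2*3)))*(-19) = (0*(6*(1 + 6)))*(-19) = (0*(6*7))*(-19) = (0*42)*(-19) = 0*(-19) = 0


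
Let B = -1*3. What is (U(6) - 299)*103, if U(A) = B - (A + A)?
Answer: -32342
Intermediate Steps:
B = -3
U(A) = -3 - 2*A (U(A) = -3 - (A + A) = -3 - 2*A)
(U(6) - 299)*103 = ((-3 - 2*6) - 299)*103 = ((-3 - 12) - 299)*103 = (-15 - 299)*103 = -314*103 = -32342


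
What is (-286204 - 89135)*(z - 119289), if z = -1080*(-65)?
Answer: 18425016171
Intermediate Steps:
z = 70200
(-286204 - 89135)*(z - 119289) = (-286204 - 89135)*(70200 - 119289) = -375339*(-49089) = 18425016171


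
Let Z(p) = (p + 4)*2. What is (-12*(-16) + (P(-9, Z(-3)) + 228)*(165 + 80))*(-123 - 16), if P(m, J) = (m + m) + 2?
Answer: -7246348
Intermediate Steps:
Z(p) = 8 + 2*p (Z(p) = (4 + p)*2 = 8 + 2*p)
P(m, J) = 2 + 2*m (P(m, J) = 2*m + 2 = 2 + 2*m)
(-12*(-16) + (P(-9, Z(-3)) + 228)*(165 + 80))*(-123 - 16) = (-12*(-16) + ((2 + 2*(-9)) + 228)*(165 + 80))*(-123 - 16) = (192 + ((2 - 18) + 228)*245)*(-139) = (192 + (-16 + 228)*245)*(-139) = (192 + 212*245)*(-139) = (192 + 51940)*(-139) = 52132*(-139) = -7246348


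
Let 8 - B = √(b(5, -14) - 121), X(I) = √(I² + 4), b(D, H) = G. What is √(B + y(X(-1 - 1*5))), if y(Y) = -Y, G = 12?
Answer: √(8 - 2*√10 - I*√109) ≈ 2.4748 - 2.1093*I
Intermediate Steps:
b(D, H) = 12
X(I) = √(4 + I²)
B = 8 - I*√109 (B = 8 - √(12 - 121) = 8 - √(-109) = 8 - I*√109 ≈ 8.0 - 10.44*I)
√(B + y(X(-1 - 1*5))) = √((8 - I*√109) - √(4 + (-1 - 1*5)²)) = √((8 - I*√109) - √(4 + (-1 - 5)²)) = √((8 - I*√109) - √(4 + (-6)²)) = √((8 - I*√109) - √(4 + 36)) = √((8 - I*√109) - √40) = √((8 - I*√109) - 2*√10) = √(8 - 2*√10 - I*√109)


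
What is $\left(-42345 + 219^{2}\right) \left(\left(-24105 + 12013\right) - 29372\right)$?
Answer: $-232861824$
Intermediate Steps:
$\left(-42345 + 219^{2}\right) \left(\left(-24105 + 12013\right) - 29372\right) = \left(-42345 + 47961\right) \left(-12092 - 29372\right) = 5616 \left(-41464\right) = -232861824$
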